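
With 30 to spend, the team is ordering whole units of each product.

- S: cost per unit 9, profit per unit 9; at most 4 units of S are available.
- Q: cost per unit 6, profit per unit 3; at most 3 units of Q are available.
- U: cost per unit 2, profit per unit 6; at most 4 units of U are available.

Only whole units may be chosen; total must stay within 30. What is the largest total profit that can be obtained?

This is a bounded integer knapsack.
Take 2×S and 4×U: cost 26 ≤ 30, profit 2·9 + 4·6 = 42.
U has the best ratio (6/2) and is taken to its limit of 4; remaining capacity is filled optimally with the others.

42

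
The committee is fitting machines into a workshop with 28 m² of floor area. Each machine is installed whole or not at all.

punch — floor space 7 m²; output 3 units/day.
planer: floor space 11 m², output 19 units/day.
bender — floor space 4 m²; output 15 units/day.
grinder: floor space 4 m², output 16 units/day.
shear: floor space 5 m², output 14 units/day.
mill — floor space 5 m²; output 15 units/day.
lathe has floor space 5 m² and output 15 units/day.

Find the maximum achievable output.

75

Allowing fractional choices, the relaxed optimum would be about 83.6, but machines are indivisible.
planer + bender + grinder + mill: floor space 11 + 4 + 4 + 5 = 24 ≤ 28, output 19 + 15 + 16 + 15 = 65.
bender + grinder + shear + mill + lathe: floor space 4 + 4 + 5 + 5 + 5 = 23 ≤ 28, output 15 + 16 + 14 + 15 + 15 = 75.
Best is bender, grinder, shear, mill, and lathe with total output 75.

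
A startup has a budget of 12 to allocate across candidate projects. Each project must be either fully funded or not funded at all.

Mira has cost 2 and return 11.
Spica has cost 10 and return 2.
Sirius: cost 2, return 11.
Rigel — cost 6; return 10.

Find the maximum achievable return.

32

Treat it as a binary knapsack problem.
Mira + Sirius + Rigel: cost 2 + 2 + 6 = 10 ≤ 12, return 11 + 11 + 10 = 32.
Mira + Sirius: cost 2 + 2 = 4 ≤ 12, return 11 + 11 = 22.
Mira + Rigel: cost 2 + 6 = 8 ≤ 12, return 11 + 10 = 21.
Best is Mira, Sirius, and Rigel with total return 32.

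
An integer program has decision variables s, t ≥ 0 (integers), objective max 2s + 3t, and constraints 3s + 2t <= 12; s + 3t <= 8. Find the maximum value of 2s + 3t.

The continuous relaxation peaks at (2.86, 1.71) with value 10.86; rounding to a feasible lattice point costs some objective.
(s,t)=(2,2): 3·2+2·2=10≤12, 1·2+3·2=8≤8, objective 10.
(s,t)=(3,1): 3·3+2·1=11≤12, 1·3+3·1=6≤8, objective 9.
(s,t)=(1,2): 3·1+2·2=7≤12, 1·1+3·2=7≤8, objective 8.
Maximum is 10 at (s,t)=(2,2).

10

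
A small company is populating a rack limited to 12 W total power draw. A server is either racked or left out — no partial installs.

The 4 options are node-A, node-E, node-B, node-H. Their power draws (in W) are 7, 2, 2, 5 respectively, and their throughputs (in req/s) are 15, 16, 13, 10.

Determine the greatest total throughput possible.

Allowing fractional choices, the relaxed optimum would be about 46.0, but servers are indivisible.
node-E + node-B + node-H: power draw 2 + 2 + 5 = 9 ≤ 12, throughput 16 + 13 + 10 = 39.
node-A + node-E: power draw 7 + 2 = 9 ≤ 12, throughput 15 + 16 = 31.
node-A + node-E + node-B: power draw 7 + 2 + 2 = 11 ≤ 12, throughput 15 + 16 + 13 = 44.
Best is node-A, node-E, and node-B with total throughput 44.

44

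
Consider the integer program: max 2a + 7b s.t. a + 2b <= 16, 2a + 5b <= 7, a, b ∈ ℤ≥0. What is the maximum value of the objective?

9

The continuous relaxation peaks at (0, 1.4) with value 9.80; rounding to a feasible lattice point costs some objective.
(a,b)=(1,1): 1·1+2·1=3≤16, 2·1+5·1=7≤7, objective 9.
(a,b)=(0,1): 1·0+2·1=2≤16, 2·0+5·1=5≤7, objective 7.
(a,b)=(2,0): 1·2+2·0=2≤16, 2·2+5·0=4≤7, objective 4.
(a,b)=(1,0): 1·1+2·0=1≤16, 2·1+5·0=2≤7, objective 2.
Maximum is 9 at (a,b)=(1,1).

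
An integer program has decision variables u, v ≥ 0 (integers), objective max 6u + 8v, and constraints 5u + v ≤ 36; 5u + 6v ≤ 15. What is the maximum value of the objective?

Relaxing integrality, the LP optimum is 20.00 at (u,v) = (0, 2.5), which is not an integer point.
(u,v)=(3,0): 5·3+1·0=15≤36, 5·3+6·0=15≤15, objective 18.
(u,v)=(0,2): 5·0+1·2=2≤36, 5·0+6·2=12≤15, objective 16.
(u,v)=(1,1): 5·1+1·1=6≤36, 5·1+6·1=11≤15, objective 14.
The best lattice point is (3,0), giving 18.

18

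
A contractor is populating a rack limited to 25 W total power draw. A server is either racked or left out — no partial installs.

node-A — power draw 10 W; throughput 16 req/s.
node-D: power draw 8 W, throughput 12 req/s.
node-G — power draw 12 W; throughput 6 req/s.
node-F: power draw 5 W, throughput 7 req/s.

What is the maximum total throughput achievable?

node-D + node-G + node-F: power draw 8 + 12 + 5 = 25 ≤ 25, throughput 12 + 6 + 7 = 25.
node-A + node-D + node-F: power draw 10 + 8 + 5 = 23 ≤ 25, throughput 16 + 12 + 7 = 35.
node-A + node-D: power draw 10 + 8 = 18 ≤ 25, throughput 16 + 12 = 28.
Best is node-A, node-D, and node-F with total throughput 35.

35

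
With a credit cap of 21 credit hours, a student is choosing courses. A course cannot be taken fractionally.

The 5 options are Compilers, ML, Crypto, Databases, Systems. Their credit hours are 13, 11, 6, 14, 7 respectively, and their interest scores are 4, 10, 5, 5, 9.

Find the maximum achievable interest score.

Take ML and Systems: credit hours 11 + 7 = 18 ≤ 21, interest score 10 + 9 = 19.
No other feasible combination does better.

19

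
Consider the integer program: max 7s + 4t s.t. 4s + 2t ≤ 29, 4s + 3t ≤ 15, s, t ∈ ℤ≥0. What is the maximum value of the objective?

25

The continuous relaxation peaks at (3.75, 0) with value 26.25; rounding to a feasible lattice point costs some objective.
(s,t)=(3,1) is feasible, giving 25.
(s,t)=(2,2) is feasible, giving 22.
Maximum is 25 at (s,t)=(3,1).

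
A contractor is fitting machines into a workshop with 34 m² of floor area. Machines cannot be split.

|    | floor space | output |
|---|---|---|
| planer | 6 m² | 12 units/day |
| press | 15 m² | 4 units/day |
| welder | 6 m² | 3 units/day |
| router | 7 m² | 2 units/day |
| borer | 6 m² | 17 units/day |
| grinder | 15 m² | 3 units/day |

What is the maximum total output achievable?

This is a 0-1 knapsack instance.
planer + welder + borer + grinder: floor space 6 + 6 + 6 + 15 = 33 ≤ 34, output 12 + 3 + 17 + 3 = 35.
planer + press + welder + borer: floor space 6 + 15 + 6 + 6 = 33 ≤ 34, output 12 + 4 + 3 + 17 = 36.
Best is planer, press, welder, and borer with total output 36.

36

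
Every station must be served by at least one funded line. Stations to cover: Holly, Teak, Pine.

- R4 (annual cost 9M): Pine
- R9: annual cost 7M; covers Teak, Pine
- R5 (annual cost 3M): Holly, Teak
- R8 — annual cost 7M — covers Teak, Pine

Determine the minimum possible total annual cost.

Choose R9 and R5: together they cover Holly, Teak, Pine — every station.
Total annual cost: 7 + 3 = 10.

10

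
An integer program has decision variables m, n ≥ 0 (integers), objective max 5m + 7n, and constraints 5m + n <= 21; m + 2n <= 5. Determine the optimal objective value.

(m,n)=(3,1): 5·3+1·1=16≤21, 1·3+2·1=5≤5, objective 22.
(m,n)=(4,0): 5·4+1·0=20≤21, 1·4+2·0=4≤5, objective 20.
Maximum is 22 at (m,n)=(3,1).

22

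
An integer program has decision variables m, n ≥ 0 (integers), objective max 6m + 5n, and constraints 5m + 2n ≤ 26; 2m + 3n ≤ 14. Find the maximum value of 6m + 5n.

(m,n)=(4,2) is feasible, giving 34.
(m,n)=(5,0) is feasible, giving 30.
(m,n)=(4,1) is feasible, giving 29.
The best lattice point is (4,2), giving 34.

34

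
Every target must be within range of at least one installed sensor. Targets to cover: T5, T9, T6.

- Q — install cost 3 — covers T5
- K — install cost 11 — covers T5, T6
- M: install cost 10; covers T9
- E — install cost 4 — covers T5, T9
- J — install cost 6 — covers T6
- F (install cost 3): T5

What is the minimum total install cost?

Choose E and J: together they cover T5, T9, T6 — every target.
Total install cost: 4 + 6 = 10.
No cover costs less than 10.

10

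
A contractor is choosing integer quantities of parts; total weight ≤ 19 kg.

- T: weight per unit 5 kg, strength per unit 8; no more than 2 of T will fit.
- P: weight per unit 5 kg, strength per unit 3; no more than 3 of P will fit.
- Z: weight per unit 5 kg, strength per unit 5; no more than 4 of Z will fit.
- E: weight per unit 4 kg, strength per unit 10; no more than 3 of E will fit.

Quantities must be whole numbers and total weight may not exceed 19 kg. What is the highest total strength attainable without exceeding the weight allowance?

38

This is a bounded integer knapsack.
E has the best ratio (10/4); taking only E gives at most 3×10 = 30 (stopped by the supply cap of 3).
Mixing does better — 1×T and 3×E: weight 17 ≤ 19, strength 1·8 + 3·10 = 38.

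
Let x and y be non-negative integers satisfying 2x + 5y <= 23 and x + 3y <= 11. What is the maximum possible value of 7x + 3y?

77

(x,y)=(11,0): 2·11+5·0=22≤23, 1·11+3·0=11≤11, objective 77.
(x,y)=(10,0): 2·10+5·0=20≤23, 1·10+3·0=10≤11, objective 70.
The best lattice point is (11,0), giving 77.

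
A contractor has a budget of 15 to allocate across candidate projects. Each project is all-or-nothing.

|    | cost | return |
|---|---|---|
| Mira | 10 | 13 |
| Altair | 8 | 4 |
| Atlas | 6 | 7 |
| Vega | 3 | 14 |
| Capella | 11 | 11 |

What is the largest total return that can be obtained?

Mira + Vega: cost 10 + 3 = 13 ≤ 15, return 13 + 14 = 27.
Atlas + Vega: cost 6 + 3 = 9 ≤ 15, return 7 + 14 = 21.
Vega + Capella: cost 3 + 11 = 14 ≤ 15, return 14 + 11 = 25.
Best is Mira and Vega with total return 27.

27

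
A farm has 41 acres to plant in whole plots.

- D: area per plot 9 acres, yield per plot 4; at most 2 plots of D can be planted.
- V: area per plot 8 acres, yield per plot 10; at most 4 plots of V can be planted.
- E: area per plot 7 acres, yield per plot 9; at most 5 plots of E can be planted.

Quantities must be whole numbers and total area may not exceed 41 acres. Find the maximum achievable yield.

3×V and 2×E: area 38 ≤ 41, yield 3·10 + 2·9 = 48.
4×V and 1×E: area 39 ≤ 41, yield 4·10 + 1·9 = 49.
Best is 49.

49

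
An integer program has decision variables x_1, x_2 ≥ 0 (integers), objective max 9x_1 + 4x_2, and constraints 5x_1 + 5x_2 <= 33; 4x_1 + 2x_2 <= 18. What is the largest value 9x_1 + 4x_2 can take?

40

The continuous relaxation peaks at (4.5, 0) with value 40.50; rounding to a feasible lattice point costs some objective.
(x_1,x_2)=(4,1): 5·4+5·1=25≤33, 4·4+2·1=18≤18, objective 40.
(x_1,x_2)=(4,0): 5·4+5·0=20≤33, 4·4+2·0=16≤18, objective 36.
(x_1,x_2)=(3,2): 5·3+5·2=25≤33, 4·3+2·2=16≤18, objective 35.
Maximum is 40 at (x_1,x_2)=(4,1).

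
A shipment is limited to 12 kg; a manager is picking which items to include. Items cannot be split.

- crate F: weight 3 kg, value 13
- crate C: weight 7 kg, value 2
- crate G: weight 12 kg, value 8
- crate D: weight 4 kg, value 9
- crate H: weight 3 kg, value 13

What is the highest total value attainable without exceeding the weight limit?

Allowing fractional choices, the relaxed optimum would be about 36.3, but items are indivisible.
crate F + crate H: weight 3 + 3 = 6 ≤ 12, value 13 + 13 = 26.
crate F + crate D + crate H: weight 3 + 4 + 3 = 10 ≤ 12, value 13 + 9 + 13 = 35.
Best is crate F, crate D, and crate H with total value 35.

35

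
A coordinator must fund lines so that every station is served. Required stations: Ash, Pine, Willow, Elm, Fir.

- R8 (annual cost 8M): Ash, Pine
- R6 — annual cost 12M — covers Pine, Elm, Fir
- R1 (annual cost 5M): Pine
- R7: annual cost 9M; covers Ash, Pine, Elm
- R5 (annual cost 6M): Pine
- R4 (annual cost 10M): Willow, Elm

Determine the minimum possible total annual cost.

Choose R8, R6, and R4: together they cover Ash, Pine, Willow, Elm, Fir — every station.
Total annual cost: 8 + 12 + 10 = 30.

30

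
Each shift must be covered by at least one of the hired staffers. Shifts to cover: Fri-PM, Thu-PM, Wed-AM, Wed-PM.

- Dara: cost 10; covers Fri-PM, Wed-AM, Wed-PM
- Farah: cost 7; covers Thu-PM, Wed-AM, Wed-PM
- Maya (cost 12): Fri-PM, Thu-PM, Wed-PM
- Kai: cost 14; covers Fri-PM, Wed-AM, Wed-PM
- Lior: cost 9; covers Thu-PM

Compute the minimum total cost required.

17

This is a weighted set-cover instance.
Choose Dara and Farah: together they cover Fri-PM, Thu-PM, Wed-AM, Wed-PM — every shift.
Total cost: 10 + 7 = 17.
No cover costs less than 17.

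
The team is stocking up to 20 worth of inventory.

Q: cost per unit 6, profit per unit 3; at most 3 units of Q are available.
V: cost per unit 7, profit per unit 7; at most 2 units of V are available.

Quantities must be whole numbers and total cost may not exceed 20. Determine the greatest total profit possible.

17

This is a bounded integer knapsack.
2×V: cost 14 ≤ 20, profit 2·7 = 14.
1×Q and 2×V: cost 20 ≤ 20, profit 1·3 + 2·7 = 17.
Best is 17.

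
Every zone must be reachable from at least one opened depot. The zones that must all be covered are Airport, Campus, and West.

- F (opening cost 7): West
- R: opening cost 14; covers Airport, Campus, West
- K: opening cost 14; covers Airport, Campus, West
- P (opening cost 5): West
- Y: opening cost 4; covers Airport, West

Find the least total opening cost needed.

The greedy cost-per-new-zone heuristic would pick Y and R for 18, but a cheaper cover exists.
R alone covers Airport, Campus, West — every zone.
Total opening cost: 14.
No cover costs less than 14.

14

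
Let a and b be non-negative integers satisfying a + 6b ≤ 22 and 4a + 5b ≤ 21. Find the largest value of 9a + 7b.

45

(a,b)=(5,0) is feasible, giving 45.
(a,b)=(4,1) is feasible, giving 43.
(a,b)=(4,0) is feasible, giving 36.
No feasible integer point exceeds 45.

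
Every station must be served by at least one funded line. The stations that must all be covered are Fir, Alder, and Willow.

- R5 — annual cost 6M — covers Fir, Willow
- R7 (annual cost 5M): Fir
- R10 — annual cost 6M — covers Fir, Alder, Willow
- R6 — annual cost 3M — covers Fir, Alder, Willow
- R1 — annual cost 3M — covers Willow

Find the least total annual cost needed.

R6 alone covers Fir, Alder, Willow — every station.
Total annual cost: 3.
No cover costs less than 3.

3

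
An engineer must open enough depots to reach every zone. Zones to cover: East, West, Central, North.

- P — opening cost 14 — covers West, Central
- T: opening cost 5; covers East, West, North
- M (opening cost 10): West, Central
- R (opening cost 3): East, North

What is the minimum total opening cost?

The greedy cost-per-new-zone heuristic would pick R, T, and M for 18, but a cheaper cover exists.
Choose M and R: together they cover East, West, Central, North — every zone.
Total opening cost: 10 + 3 = 13.
No cover costs less than 13.

13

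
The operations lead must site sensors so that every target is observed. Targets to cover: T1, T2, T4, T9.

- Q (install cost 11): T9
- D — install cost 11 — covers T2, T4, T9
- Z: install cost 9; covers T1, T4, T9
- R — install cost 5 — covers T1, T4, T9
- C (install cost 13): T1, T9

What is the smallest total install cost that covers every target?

16

Choose D and R: together they cover T1, T2, T4, T9 — every target.
Total install cost: 11 + 5 = 16.
No cover costs less than 16.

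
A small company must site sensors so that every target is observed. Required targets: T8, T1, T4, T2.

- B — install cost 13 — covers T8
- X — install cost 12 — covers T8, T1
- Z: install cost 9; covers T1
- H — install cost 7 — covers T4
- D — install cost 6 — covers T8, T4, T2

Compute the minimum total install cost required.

Choose Z and D: together they cover T8, T1, T4, T2 — every target.
Total install cost: 9 + 6 = 15.
No cover costs less than 15.

15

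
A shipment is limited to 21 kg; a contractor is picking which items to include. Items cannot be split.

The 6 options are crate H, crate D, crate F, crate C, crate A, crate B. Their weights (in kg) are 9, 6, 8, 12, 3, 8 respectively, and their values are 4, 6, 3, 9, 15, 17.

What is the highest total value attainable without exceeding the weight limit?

crate D + crate A + crate B: weight 6 + 3 + 8 = 17 ≤ 21, value 6 + 15 + 17 = 38.
crate H + crate A + crate B: weight 9 + 3 + 8 = 20 ≤ 21, value 4 + 15 + 17 = 36.
crate F + crate A + crate B: weight 8 + 3 + 8 = 19 ≤ 21, value 3 + 15 + 17 = 35.
Best is crate D, crate A, and crate B with total value 38.

38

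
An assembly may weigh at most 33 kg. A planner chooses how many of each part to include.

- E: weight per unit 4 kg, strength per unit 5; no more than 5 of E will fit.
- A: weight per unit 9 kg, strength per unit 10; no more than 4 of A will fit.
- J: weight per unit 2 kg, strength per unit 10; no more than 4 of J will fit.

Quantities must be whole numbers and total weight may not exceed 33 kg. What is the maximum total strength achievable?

4×E, 1×A, and 4×J: weight 33 ≤ 33, strength 4·5 + 1·10 + 4·10 = 70.
1×E, 2×A, and 4×J: weight 30 ≤ 33, strength 1·5 + 2·10 + 4·10 = 65.
Best is 70.

70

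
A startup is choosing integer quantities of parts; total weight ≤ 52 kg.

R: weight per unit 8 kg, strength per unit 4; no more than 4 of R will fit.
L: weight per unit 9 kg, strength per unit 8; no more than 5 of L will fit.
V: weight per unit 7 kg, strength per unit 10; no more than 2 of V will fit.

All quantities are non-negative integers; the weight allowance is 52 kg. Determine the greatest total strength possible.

52

V has the best ratio (10/7); taking only V gives at most 2×10 = 20 (stopped by the supply cap of 2).
Mixing does better — 4×L and 2×V: weight 50 ≤ 52, strength 4·8 + 2·10 = 52.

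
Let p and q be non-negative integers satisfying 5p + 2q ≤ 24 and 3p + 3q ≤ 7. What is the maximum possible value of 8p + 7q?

Relaxing integrality, the LP optimum is 18.67 at (p,q) = (2.33, 0), which is not an integer point.
(p,q)=(2,0) is feasible, giving 16.
(p,q)=(1,1) is feasible, giving 15.
No feasible integer point exceeds 16.

16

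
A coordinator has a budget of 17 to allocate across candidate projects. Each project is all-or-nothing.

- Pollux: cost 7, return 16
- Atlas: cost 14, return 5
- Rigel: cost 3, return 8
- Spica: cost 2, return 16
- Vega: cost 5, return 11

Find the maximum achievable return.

Take Pollux, Rigel, Spica, and Vega: cost 7 + 3 + 2 + 5 = 17 ≤ 17, return 16 + 8 + 16 + 11 = 51.
No other feasible combination does better.

51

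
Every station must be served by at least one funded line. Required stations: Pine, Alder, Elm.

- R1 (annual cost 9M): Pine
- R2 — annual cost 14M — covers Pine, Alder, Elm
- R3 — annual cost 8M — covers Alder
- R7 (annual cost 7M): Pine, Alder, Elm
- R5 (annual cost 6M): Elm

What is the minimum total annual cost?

7

This is an integer covering problem.
R7 alone covers Pine, Alder, Elm — every station.
Total annual cost: 7.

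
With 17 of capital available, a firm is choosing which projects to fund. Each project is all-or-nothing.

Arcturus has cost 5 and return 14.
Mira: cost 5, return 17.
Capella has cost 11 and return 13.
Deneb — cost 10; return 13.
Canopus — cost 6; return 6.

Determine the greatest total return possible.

Allowing fractional choices, the relaxed optimum would be about 40.1, but projects are indivisible.
Arcturus + Mira: cost 5 + 5 = 10 ≤ 17, return 14 + 17 = 31.
Mira + Deneb: cost 5 + 10 = 15 ≤ 17, return 17 + 13 = 30.
Arcturus + Mira + Canopus: cost 5 + 5 + 6 = 16 ≤ 17, return 14 + 17 + 6 = 37.
Best is Arcturus, Mira, and Canopus with total return 37.

37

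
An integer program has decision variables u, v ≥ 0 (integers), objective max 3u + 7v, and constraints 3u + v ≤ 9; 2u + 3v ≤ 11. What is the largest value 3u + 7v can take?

24

The continuous relaxation peaks at (0, 3.67) with value 25.67; rounding to a feasible lattice point costs some objective.
(u,v)=(1,3): 3·1+1·3=6≤9, 2·1+3·3=11≤11, objective 24.
(u,v)=(0,3): 3·0+1·3=3≤9, 2·0+3·3=9≤11, objective 21.
(u,v)=(2,2): 3·2+1·2=8≤9, 2·2+3·2=10≤11, objective 20.
The best lattice point is (1,3), giving 24.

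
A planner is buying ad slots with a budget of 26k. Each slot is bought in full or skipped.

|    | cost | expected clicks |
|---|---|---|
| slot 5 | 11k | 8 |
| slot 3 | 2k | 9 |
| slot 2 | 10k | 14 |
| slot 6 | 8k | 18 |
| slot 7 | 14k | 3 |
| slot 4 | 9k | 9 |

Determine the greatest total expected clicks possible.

41

This is an integer program with binary decision variables.
slot 3 + slot 6 + slot 4: cost 2 + 8 + 9 = 19 ≤ 26, expected clicks 9 + 18 + 9 = 36.
slot 3 + slot 2 + slot 6: cost 2 + 10 + 8 = 20 ≤ 26, expected clicks 9 + 14 + 18 = 41.
Best is slot 3, slot 2, and slot 6 with total expected clicks 41.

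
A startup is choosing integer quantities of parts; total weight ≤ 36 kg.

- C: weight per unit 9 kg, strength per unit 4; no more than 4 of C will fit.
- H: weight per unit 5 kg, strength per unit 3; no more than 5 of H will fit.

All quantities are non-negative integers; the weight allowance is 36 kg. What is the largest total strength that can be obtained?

19

1×C and 5×H: weight 34 ≤ 36, strength 1·4 + 5·3 = 19.
2×C and 3×H: weight 33 ≤ 36, strength 2·4 + 3·3 = 17.
Best is 19.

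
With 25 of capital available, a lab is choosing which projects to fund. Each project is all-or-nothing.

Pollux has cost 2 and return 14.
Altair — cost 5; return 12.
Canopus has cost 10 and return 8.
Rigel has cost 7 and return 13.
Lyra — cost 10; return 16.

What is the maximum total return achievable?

55

Pollux + Altair + Canopus + Rigel: cost 2 + 5 + 10 + 7 = 24 ≤ 25, return 14 + 12 + 8 + 13 = 47.
Pollux + Rigel + Lyra: cost 2 + 7 + 10 = 19 ≤ 25, return 14 + 13 + 16 = 43.
Pollux + Altair + Rigel + Lyra: cost 2 + 5 + 7 + 10 = 24 ≤ 25, return 14 + 12 + 13 + 16 = 55.
Best is Pollux, Altair, Rigel, and Lyra with total return 55.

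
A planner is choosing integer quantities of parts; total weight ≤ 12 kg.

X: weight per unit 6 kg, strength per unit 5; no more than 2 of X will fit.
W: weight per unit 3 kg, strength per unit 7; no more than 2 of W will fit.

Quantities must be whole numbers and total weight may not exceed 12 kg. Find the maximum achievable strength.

19

W has the best ratio (7/3); taking only W gives at most 2×7 = 14 (stopped by the supply cap of 2).
Mixing does better — 1×X and 2×W: weight 12 ≤ 12, strength 1·5 + 2·7 = 19.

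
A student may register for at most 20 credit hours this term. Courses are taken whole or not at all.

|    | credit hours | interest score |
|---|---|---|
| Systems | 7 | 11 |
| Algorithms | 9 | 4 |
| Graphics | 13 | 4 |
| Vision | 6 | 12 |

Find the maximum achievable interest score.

23

Take Systems and Vision: credit hours 7 + 6 = 13 ≤ 20, interest score 11 + 12 = 23.
No other feasible combination does better.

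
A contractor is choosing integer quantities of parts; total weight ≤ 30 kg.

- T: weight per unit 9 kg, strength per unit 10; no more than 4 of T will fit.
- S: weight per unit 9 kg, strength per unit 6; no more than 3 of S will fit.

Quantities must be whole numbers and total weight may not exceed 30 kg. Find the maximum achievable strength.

30

This is a bounded integer knapsack.
T has the best ratio (10/9); taking only T gives at most 3×10 = 30 (stopped by the weight limit).
Optimal: 3×T: weight 27 ≤ 30, strength 3·10 = 30.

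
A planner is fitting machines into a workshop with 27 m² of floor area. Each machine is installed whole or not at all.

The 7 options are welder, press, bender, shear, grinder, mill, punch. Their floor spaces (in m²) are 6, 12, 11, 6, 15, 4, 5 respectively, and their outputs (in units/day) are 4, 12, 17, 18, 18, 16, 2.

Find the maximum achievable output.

55

Allowing fractional choices, the relaxed optimum would be about 58.2, but machines are indivisible.
shear + grinder + mill: floor space 6 + 15 + 4 = 25 ≤ 27, output 18 + 18 + 16 = 52.
bender + shear + mill + punch: floor space 11 + 6 + 4 + 5 = 26 ≤ 27, output 17 + 18 + 16 + 2 = 53.
welder + bender + shear + mill: floor space 6 + 11 + 6 + 4 = 27 ≤ 27, output 4 + 17 + 18 + 16 = 55.
Best is welder, bender, shear, and mill with total output 55.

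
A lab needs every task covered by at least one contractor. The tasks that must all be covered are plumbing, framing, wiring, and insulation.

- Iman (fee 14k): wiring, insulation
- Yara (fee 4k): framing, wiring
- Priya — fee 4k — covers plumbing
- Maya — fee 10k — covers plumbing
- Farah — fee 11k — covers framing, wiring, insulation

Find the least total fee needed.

15

The greedy cost-per-new-task heuristic would pick Yara, Priya, and Farah for 19, but a cheaper cover exists.
Choose Priya and Farah: together they cover plumbing, framing, wiring, insulation — every task.
Total fee: 4 + 11 = 15.
No cover costs less than 15.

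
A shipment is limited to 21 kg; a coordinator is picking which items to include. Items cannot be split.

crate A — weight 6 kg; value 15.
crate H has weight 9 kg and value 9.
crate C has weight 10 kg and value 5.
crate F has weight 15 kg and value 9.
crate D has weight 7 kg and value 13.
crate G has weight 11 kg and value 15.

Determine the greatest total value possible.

Take crate A and crate G: weight 6 + 11 = 17 ≤ 21, value 15 + 15 = 30.
No other feasible combination does better.

30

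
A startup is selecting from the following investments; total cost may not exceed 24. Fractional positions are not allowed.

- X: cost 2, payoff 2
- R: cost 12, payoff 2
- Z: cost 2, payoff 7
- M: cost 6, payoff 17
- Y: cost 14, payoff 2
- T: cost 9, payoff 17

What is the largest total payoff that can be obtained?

Treat it as a binary knapsack problem.
X + Z + M + T: cost 2 + 2 + 6 + 9 = 19 ≤ 24, payoff 2 + 7 + 17 + 17 = 43.
Z + M + T: cost 2 + 6 + 9 = 17 ≤ 24, payoff 7 + 17 + 17 = 41.
Best is X, Z, M, and T with total payoff 43.

43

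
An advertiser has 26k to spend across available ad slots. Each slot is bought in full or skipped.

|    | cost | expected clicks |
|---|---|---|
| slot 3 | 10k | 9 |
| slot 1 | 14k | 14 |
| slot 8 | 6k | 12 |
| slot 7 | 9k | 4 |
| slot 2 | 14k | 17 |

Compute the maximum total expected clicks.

29

This is a 0-1 knapsack instance.
Allowing fractional choices, the relaxed optimum would be about 35.0, but ad slots are indivisible.
slot 3 + slot 2: cost 10 + 14 = 24 ≤ 26, expected clicks 9 + 17 = 26.
slot 8 + slot 2: cost 6 + 14 = 20 ≤ 26, expected clicks 12 + 17 = 29.
slot 1 + slot 8: cost 14 + 6 = 20 ≤ 26, expected clicks 14 + 12 = 26.
Best is slot 8 and slot 2 with total expected clicks 29.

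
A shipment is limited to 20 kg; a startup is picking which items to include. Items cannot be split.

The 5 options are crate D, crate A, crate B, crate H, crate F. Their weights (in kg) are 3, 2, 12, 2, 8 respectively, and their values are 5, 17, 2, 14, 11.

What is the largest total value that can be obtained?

Take crate D, crate A, crate H, and crate F: weight 3 + 2 + 2 + 8 = 15 ≤ 20, value 5 + 17 + 14 + 11 = 47.
No other feasible combination does better.

47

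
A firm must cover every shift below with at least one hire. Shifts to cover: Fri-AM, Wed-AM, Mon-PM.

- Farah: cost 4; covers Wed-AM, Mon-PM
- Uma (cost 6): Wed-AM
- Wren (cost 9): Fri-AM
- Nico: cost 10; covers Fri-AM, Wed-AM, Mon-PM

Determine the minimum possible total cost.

10

The greedy cost-per-new-shift heuristic would pick Farah and Wren for 13, but a cheaper cover exists.
Nico alone covers Fri-AM, Wed-AM, Mon-PM — every shift.
Total cost: 10.
No cover costs less than 10.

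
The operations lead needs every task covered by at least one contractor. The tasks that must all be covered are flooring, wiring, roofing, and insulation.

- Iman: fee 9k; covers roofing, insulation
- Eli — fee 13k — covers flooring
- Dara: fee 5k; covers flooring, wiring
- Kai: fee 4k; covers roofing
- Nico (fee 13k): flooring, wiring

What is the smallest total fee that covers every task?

This is an integer covering problem.
The greedy cost-per-new-task heuristic would pick Dara, Kai, and Iman for 18, but a cheaper cover exists.
Choose Iman and Dara: together they cover flooring, wiring, roofing, insulation — every task.
Total fee: 9 + 5 = 14.
No cover costs less than 14.

14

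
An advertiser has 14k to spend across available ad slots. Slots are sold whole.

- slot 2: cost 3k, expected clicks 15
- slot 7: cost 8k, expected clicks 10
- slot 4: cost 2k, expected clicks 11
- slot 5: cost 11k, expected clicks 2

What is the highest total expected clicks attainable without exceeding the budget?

Take slot 2, slot 7, and slot 4: cost 3 + 8 + 2 = 13 ≤ 14, expected clicks 15 + 10 + 11 = 36.
No other feasible combination does better.

36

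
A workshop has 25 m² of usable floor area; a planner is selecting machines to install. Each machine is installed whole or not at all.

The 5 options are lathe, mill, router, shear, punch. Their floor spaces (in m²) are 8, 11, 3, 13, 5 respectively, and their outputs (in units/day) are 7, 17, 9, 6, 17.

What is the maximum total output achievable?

Take mill, router, and punch: floor space 11 + 3 + 5 = 19 ≤ 25, output 17 + 9 + 17 = 43.
No other feasible combination does better.

43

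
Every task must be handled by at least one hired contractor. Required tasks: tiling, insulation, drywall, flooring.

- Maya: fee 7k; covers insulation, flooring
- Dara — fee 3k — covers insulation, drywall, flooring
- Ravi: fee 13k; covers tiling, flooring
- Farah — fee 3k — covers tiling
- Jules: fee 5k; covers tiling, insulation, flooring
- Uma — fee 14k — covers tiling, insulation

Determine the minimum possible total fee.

Choose Dara and Farah: together they cover tiling, insulation, drywall, flooring — every task.
Total fee: 3 + 3 = 6.
No cover costs less than 6.

6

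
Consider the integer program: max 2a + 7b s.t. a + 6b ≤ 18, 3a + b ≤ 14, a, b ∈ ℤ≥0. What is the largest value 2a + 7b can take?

(a,b)=(4,2): 1·4+6·2=16≤18, 3·4+1·2=14≤14, objective 22.
(a,b)=(3,2): 1·3+6·2=15≤18, 3·3+1·2=11≤14, objective 20.
(a,b)=(2,2): 1·2+6·2=14≤18, 3·2+1·2=8≤14, objective 18.
(a,b)=(4,1): 1·4+6·1=10≤18, 3·4+1·1=13≤14, objective 15.
No feasible integer point exceeds 22.

22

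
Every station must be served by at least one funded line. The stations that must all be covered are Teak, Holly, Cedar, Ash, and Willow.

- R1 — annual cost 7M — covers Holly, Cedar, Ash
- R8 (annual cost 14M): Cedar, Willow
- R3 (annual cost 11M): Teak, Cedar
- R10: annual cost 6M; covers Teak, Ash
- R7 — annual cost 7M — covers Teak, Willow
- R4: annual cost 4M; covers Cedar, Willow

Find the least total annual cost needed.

This is a weighted set-cover instance.
Choose R1 and R7: together they cover Teak, Holly, Cedar, Ash, Willow — every station.
Total annual cost: 7 + 7 = 14.

14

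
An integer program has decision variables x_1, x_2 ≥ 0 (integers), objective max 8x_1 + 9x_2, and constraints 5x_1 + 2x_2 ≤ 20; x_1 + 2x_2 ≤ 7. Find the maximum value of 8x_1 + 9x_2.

Relaxing integrality, the LP optimum is 42.88 at (x_1,x_2) = (3.25, 1.88), which is not an integer point.
(x_1,x_2)=(3,2) is feasible, giving 42.
(x_1,x_2)=(2,2) is feasible, giving 34.
(x_1,x_2)=(3,1) is feasible, giving 33.
Maximum is 42 at (x_1,x_2)=(3,2).

42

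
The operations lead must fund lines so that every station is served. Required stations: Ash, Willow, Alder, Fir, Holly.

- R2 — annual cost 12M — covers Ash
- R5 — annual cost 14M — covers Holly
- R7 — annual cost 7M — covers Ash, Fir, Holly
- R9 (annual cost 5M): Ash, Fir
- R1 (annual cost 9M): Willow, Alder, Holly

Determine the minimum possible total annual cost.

This is a weighted set-cover instance.
The greedy cost-per-new-station heuristic would pick R7 and R1 for 16, but a cheaper cover exists.
Choose R9 and R1: together they cover Ash, Willow, Alder, Fir, Holly — every station.
Total annual cost: 5 + 9 = 14.
No cover costs less than 14.

14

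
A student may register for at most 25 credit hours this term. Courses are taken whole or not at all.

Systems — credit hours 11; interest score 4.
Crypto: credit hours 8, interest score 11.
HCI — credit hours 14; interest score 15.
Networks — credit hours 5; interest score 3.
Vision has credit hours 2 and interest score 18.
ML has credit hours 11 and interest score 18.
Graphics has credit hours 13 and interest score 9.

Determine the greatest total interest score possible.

Crypto + HCI + Vision: credit hours 8 + 14 + 2 = 24 ≤ 25, interest score 11 + 15 + 18 = 44.
Crypto + Vision + ML: credit hours 8 + 2 + 11 = 21 ≤ 25, interest score 11 + 18 + 18 = 47.
Systems + Vision + ML: credit hours 11 + 2 + 11 = 24 ≤ 25, interest score 4 + 18 + 18 = 40.
Best is Crypto, Vision, and ML with total interest score 47.

47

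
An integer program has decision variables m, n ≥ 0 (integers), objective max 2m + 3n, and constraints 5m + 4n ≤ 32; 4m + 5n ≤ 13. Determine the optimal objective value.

7

Relaxing integrality, the LP optimum is 7.80 at (m,n) = (0, 2.6), which is not an integer point.
(m,n)=(2,1) is feasible, giving 7.
(m,n)=(3,0) is feasible, giving 6.
(m,n)=(0,2) is feasible, giving 6.
The best lattice point is (2,1), giving 7.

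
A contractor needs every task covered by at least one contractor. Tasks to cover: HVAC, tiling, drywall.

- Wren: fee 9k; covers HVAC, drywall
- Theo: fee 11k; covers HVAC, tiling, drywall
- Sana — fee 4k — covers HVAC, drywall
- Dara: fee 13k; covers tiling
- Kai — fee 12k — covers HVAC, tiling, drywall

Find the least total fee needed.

Theo alone covers HVAC, tiling, drywall — every task.
Total fee: 11.

11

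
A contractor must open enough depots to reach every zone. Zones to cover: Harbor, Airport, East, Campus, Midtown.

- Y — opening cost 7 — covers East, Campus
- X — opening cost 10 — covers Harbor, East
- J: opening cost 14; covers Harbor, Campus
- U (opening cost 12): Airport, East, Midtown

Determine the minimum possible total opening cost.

The greedy cost-per-new-zone heuristic would pick Y, U, and X for 29, but a cheaper cover exists.
Choose J and U: together they cover Harbor, Airport, East, Campus, Midtown — every zone.
Total opening cost: 14 + 12 = 26.
No cover costs less than 26.

26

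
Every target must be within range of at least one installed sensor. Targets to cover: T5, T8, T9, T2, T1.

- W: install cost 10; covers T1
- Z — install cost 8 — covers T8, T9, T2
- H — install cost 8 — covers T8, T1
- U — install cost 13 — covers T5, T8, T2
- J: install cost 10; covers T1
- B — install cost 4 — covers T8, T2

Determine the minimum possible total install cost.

The greedy cost-per-new-target heuristic would pick B, Z, H, and U for 33, but a cheaper cover exists.
Choose Z, H, and U: together they cover T5, T8, T9, T2, T1 — every target.
Total install cost: 8 + 8 + 13 = 29.
No cover costs less than 29.

29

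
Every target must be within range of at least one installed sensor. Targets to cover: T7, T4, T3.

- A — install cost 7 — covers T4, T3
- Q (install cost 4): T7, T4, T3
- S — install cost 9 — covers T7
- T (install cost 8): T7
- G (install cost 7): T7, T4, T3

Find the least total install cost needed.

4

This is a weighted set-cover instance.
Q alone covers T7, T4, T3 — every target.
Total install cost: 4.
No cover costs less than 4.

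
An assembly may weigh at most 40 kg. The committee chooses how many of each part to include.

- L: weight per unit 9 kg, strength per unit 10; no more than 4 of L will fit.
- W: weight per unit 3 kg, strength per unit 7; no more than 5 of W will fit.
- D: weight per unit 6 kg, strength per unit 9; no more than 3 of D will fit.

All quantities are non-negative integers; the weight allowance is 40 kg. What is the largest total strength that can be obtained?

65

W has the best ratio (7/3); taking only W gives at most 5×7 = 35 (stopped by the supply cap of 5).
Mixing does better — 1×L, 4×W, and 3×D: weight 39 ≤ 40, strength 1·10 + 4·7 + 3·9 = 65.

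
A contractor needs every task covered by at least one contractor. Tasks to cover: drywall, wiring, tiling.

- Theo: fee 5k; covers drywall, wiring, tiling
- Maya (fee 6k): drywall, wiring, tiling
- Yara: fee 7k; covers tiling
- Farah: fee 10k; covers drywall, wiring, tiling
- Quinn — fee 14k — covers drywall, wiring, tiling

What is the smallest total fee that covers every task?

Theo alone covers drywall, wiring, tiling — every task.
Total fee: 5.
No cover costs less than 5.

5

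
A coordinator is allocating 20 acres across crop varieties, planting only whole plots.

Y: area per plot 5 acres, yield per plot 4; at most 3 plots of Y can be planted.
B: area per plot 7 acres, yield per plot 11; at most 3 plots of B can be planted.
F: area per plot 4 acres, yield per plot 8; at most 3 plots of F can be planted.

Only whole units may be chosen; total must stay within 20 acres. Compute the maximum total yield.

This is a bounded integer knapsack.
F has the best ratio (8/4); taking only F gives at most 3×8 = 24 (stopped by the supply cap of 3).
Mixing does better — 1×B and 3×F: area 19 ≤ 20, yield 1·11 + 3·8 = 35.

35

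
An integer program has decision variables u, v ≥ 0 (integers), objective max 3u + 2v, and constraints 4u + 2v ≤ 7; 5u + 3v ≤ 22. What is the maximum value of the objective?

6

The continuous relaxation peaks at (0, 3.5) with value 7.00; rounding to a feasible lattice point costs some objective.
(u,v)=(0,3) is feasible, giving 6.
(u,v)=(0,2) is feasible, giving 4.
No feasible integer point exceeds 6.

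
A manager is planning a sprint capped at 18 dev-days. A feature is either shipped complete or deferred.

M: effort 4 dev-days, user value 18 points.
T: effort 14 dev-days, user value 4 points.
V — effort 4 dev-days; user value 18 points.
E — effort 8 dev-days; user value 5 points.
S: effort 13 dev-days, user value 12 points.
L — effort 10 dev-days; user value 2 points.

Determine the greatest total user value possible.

Treat it as a binary knapsack problem.
M + V + L: effort 4 + 4 + 10 = 18 ≤ 18, user value 18 + 18 + 2 = 38.
M + V + E: effort 4 + 4 + 8 = 16 ≤ 18, user value 18 + 18 + 5 = 41.
M + V: effort 4 + 4 = 8 ≤ 18, user value 18 + 18 = 36.
Best is M, V, and E with total user value 41.

41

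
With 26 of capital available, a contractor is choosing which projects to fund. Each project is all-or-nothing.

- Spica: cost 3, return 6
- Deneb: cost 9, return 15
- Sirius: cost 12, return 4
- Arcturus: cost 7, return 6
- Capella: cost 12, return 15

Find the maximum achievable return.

This is a 0-1 knapsack instance.
Deneb + Capella: cost 9 + 12 = 21 ≤ 26, return 15 + 15 = 30.
Spica + Deneb + Capella: cost 3 + 9 + 12 = 24 ≤ 26, return 6 + 15 + 15 = 36.
Best is Spica, Deneb, and Capella with total return 36.

36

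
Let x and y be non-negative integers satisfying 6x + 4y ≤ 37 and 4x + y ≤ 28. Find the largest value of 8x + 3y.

48

The continuous relaxation peaks at (6.17, 0) with value 49.33; rounding to a feasible lattice point costs some objective.
(x,y)=(6,0): 6·6+4·0=36≤37, 4·6+1·0=24≤28, objective 48.
(x,y)=(5,1): 6·5+4·1=34≤37, 4·5+1·1=21≤28, objective 43.
(x,y)=(5,0): 6·5+4·0=30≤37, 4·5+1·0=20≤28, objective 40.
The best lattice point is (6,0), giving 48.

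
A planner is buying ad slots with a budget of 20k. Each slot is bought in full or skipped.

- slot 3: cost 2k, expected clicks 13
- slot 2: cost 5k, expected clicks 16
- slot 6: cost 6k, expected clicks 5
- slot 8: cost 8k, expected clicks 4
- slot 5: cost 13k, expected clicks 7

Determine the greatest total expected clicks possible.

This is an integer program with binary decision variables.
slot 3 + slot 2 + slot 5: cost 2 + 5 + 13 = 20 ≤ 20, expected clicks 13 + 16 + 7 = 36.
slot 3 + slot 2 + slot 8: cost 2 + 5 + 8 = 15 ≤ 20, expected clicks 13 + 16 + 4 = 33.
slot 3 + slot 2 + slot 6: cost 2 + 5 + 6 = 13 ≤ 20, expected clicks 13 + 16 + 5 = 34.
Best is slot 3, slot 2, and slot 5 with total expected clicks 36.

36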